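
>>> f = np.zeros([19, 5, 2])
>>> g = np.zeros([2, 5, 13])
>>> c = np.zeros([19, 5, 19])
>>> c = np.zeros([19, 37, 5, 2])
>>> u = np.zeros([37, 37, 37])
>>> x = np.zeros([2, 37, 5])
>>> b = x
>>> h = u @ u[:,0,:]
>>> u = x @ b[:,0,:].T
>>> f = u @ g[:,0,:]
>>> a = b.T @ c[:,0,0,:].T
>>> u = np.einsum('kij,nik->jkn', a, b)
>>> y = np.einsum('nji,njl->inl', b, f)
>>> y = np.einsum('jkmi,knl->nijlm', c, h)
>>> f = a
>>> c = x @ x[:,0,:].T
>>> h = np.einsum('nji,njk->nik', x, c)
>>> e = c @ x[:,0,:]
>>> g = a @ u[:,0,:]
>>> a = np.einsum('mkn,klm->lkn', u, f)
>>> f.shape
(5, 37, 19)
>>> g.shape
(5, 37, 2)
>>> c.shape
(2, 37, 2)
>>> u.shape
(19, 5, 2)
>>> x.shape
(2, 37, 5)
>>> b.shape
(2, 37, 5)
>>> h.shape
(2, 5, 2)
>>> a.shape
(37, 5, 2)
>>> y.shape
(37, 2, 19, 37, 5)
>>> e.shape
(2, 37, 5)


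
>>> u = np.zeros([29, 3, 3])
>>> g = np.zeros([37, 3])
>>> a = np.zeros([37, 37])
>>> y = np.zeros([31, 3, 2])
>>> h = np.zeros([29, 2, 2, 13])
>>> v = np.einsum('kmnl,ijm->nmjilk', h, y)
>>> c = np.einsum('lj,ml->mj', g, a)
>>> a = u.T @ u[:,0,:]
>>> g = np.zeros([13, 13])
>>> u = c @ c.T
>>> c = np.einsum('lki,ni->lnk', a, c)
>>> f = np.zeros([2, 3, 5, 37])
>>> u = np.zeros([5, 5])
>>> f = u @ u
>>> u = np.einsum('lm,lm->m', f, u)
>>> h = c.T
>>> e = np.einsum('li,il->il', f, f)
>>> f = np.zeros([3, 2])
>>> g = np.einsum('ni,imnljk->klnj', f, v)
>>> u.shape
(5,)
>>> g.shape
(29, 31, 3, 13)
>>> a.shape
(3, 3, 3)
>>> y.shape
(31, 3, 2)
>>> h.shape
(3, 37, 3)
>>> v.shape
(2, 2, 3, 31, 13, 29)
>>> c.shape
(3, 37, 3)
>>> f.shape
(3, 2)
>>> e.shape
(5, 5)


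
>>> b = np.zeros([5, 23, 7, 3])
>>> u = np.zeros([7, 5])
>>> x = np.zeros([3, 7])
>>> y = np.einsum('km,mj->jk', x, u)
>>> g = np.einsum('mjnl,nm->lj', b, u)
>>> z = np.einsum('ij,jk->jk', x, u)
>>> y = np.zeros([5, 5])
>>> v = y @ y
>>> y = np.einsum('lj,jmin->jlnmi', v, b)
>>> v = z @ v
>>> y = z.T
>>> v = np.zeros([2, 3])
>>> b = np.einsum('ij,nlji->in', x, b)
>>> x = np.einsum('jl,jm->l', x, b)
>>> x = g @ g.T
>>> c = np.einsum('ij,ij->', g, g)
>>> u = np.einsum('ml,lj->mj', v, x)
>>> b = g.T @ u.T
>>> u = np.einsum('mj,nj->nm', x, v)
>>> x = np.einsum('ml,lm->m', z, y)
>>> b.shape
(23, 2)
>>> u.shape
(2, 3)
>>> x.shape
(7,)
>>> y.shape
(5, 7)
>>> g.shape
(3, 23)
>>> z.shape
(7, 5)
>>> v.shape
(2, 3)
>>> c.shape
()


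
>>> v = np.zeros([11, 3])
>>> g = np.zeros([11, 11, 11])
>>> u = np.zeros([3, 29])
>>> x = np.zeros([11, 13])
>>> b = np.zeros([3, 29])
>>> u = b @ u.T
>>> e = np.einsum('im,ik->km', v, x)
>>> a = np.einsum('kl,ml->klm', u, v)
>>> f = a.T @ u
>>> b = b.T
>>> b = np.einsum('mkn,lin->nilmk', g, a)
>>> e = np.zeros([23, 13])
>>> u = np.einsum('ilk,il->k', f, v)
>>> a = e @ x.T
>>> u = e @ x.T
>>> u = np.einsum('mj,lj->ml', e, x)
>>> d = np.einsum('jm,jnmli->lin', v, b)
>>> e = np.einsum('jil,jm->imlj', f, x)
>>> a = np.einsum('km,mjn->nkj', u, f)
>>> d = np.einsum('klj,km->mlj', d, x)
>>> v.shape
(11, 3)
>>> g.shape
(11, 11, 11)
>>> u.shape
(23, 11)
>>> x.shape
(11, 13)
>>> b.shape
(11, 3, 3, 11, 11)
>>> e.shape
(3, 13, 3, 11)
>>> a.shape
(3, 23, 3)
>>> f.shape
(11, 3, 3)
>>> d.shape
(13, 11, 3)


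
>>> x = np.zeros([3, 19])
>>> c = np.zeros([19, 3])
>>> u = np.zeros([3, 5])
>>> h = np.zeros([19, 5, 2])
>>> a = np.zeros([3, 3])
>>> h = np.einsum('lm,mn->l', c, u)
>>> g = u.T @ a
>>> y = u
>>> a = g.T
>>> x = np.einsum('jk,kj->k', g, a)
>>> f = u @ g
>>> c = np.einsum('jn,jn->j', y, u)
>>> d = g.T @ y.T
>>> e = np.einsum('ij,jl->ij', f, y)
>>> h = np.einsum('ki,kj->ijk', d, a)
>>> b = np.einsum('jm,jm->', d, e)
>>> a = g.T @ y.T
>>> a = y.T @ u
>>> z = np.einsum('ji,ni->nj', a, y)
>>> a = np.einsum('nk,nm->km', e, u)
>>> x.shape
(3,)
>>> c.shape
(3,)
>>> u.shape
(3, 5)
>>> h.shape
(3, 5, 3)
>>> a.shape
(3, 5)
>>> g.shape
(5, 3)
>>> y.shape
(3, 5)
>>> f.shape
(3, 3)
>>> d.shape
(3, 3)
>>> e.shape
(3, 3)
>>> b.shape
()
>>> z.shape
(3, 5)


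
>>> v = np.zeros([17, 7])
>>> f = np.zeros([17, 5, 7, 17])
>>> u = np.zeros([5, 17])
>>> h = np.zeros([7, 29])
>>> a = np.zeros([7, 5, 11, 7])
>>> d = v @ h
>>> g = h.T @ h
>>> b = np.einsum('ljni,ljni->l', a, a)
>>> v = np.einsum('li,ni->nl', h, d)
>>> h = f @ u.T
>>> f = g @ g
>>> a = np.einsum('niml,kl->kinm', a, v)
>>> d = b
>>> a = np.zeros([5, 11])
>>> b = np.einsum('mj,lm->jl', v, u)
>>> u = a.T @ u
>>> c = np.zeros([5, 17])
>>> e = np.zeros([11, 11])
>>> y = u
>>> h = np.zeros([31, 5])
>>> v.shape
(17, 7)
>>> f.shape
(29, 29)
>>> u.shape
(11, 17)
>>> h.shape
(31, 5)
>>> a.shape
(5, 11)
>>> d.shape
(7,)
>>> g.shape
(29, 29)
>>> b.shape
(7, 5)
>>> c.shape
(5, 17)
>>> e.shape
(11, 11)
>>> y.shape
(11, 17)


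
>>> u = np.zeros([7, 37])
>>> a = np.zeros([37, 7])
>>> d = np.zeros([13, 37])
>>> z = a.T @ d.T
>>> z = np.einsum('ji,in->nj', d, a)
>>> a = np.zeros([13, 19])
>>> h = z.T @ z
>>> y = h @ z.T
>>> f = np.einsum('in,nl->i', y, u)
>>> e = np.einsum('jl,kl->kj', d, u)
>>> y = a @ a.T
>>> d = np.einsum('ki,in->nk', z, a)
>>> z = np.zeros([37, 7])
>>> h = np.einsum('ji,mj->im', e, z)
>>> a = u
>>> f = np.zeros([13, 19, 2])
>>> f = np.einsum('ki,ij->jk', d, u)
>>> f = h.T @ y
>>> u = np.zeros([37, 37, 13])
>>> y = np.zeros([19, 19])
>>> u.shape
(37, 37, 13)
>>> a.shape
(7, 37)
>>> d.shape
(19, 7)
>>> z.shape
(37, 7)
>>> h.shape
(13, 37)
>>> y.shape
(19, 19)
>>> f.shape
(37, 13)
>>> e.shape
(7, 13)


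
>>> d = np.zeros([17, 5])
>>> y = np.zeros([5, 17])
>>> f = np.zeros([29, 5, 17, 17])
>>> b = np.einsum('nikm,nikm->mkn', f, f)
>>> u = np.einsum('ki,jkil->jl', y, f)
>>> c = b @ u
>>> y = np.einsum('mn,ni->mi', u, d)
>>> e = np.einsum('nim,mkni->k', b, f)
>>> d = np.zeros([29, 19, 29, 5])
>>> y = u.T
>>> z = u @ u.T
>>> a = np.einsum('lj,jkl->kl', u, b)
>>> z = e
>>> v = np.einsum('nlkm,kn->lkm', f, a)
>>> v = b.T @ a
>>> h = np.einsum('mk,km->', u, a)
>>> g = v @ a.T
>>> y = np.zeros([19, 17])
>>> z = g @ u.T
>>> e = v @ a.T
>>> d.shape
(29, 19, 29, 5)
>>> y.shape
(19, 17)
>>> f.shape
(29, 5, 17, 17)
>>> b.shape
(17, 17, 29)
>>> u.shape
(29, 17)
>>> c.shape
(17, 17, 17)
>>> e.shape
(29, 17, 17)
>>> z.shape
(29, 17, 29)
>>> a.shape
(17, 29)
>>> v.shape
(29, 17, 29)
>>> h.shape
()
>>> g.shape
(29, 17, 17)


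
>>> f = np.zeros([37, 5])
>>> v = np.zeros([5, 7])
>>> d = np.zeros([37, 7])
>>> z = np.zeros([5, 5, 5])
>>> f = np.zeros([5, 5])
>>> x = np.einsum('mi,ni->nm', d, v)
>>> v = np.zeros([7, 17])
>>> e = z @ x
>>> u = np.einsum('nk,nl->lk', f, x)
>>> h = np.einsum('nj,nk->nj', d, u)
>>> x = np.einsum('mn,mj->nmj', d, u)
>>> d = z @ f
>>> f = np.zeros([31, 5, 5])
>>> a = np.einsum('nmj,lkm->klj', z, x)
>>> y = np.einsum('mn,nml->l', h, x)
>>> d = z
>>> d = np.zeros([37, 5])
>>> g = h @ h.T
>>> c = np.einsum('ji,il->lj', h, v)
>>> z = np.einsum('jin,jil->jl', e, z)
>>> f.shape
(31, 5, 5)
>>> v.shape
(7, 17)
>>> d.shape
(37, 5)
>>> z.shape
(5, 5)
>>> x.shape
(7, 37, 5)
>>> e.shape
(5, 5, 37)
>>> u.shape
(37, 5)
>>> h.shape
(37, 7)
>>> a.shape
(37, 7, 5)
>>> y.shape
(5,)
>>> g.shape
(37, 37)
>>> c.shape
(17, 37)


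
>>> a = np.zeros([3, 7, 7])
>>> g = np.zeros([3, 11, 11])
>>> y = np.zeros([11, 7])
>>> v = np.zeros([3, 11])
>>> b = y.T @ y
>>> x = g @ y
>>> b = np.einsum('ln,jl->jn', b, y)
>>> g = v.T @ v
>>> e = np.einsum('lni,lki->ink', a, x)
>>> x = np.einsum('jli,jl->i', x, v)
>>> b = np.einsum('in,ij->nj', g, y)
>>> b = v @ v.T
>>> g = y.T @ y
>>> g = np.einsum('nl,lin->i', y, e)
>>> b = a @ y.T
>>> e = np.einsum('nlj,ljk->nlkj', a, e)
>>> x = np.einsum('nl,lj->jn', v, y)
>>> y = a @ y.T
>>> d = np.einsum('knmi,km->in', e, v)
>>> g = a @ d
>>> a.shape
(3, 7, 7)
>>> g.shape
(3, 7, 7)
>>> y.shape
(3, 7, 11)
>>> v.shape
(3, 11)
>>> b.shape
(3, 7, 11)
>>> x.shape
(7, 3)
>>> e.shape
(3, 7, 11, 7)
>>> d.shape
(7, 7)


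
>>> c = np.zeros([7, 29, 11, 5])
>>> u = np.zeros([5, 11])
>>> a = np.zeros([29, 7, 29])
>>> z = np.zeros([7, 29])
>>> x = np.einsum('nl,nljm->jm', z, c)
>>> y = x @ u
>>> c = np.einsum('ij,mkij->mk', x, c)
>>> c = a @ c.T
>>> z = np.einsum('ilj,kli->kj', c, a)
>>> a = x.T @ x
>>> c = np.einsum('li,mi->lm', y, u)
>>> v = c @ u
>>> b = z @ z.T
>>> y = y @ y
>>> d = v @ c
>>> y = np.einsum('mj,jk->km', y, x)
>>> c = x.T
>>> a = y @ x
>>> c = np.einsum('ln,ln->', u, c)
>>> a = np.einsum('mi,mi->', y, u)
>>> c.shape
()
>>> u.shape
(5, 11)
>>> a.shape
()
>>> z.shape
(29, 7)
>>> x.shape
(11, 5)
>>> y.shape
(5, 11)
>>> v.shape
(11, 11)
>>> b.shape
(29, 29)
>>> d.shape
(11, 5)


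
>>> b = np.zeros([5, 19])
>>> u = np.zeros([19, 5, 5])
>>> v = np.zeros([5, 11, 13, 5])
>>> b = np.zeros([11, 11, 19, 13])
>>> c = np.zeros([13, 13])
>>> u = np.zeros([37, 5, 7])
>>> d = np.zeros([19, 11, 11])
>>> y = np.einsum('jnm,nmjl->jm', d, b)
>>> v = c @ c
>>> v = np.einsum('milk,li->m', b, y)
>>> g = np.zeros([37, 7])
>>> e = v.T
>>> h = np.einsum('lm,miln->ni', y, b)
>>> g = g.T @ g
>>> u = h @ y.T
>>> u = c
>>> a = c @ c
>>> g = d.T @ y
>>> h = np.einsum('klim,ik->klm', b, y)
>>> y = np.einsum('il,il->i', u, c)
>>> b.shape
(11, 11, 19, 13)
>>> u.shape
(13, 13)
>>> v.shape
(11,)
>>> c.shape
(13, 13)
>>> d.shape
(19, 11, 11)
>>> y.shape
(13,)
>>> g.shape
(11, 11, 11)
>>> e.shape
(11,)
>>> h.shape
(11, 11, 13)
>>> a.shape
(13, 13)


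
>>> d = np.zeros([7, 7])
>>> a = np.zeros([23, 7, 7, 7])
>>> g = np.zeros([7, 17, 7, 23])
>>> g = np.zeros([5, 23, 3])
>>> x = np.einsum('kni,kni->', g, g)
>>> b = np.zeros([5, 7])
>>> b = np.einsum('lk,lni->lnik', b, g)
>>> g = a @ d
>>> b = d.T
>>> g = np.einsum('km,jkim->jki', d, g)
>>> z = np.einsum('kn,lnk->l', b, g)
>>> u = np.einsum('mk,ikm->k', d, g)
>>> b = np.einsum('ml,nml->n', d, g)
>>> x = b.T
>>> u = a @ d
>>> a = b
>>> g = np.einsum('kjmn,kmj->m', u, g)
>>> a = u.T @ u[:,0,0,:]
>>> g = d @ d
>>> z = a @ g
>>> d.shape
(7, 7)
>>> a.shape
(7, 7, 7, 7)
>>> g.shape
(7, 7)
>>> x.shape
(23,)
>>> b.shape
(23,)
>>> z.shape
(7, 7, 7, 7)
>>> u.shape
(23, 7, 7, 7)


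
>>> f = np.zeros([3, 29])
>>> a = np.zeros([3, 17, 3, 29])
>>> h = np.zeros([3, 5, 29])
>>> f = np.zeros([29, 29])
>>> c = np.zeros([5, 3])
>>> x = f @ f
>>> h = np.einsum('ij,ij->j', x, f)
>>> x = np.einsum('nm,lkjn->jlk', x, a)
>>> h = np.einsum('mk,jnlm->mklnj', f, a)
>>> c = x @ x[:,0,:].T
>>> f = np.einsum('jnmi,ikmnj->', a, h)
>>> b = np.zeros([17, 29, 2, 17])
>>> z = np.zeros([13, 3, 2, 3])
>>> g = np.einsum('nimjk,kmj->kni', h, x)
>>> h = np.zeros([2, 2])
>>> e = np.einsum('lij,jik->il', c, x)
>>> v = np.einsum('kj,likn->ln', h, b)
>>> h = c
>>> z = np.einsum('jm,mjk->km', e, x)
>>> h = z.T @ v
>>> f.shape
()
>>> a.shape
(3, 17, 3, 29)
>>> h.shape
(3, 17)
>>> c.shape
(3, 3, 3)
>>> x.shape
(3, 3, 17)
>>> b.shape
(17, 29, 2, 17)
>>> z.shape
(17, 3)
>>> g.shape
(3, 29, 29)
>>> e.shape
(3, 3)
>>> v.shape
(17, 17)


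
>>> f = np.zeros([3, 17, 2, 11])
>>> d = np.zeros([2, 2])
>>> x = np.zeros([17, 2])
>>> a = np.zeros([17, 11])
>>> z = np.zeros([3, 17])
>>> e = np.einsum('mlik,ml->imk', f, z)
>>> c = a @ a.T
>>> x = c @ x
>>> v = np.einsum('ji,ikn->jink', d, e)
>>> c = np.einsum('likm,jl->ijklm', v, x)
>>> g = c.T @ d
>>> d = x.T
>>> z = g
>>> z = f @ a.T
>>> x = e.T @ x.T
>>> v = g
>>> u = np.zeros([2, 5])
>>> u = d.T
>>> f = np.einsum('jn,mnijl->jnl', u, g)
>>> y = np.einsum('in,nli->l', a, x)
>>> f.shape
(17, 2, 2)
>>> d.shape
(2, 17)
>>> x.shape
(11, 3, 17)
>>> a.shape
(17, 11)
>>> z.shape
(3, 17, 2, 17)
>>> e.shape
(2, 3, 11)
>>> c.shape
(2, 17, 11, 2, 3)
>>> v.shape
(3, 2, 11, 17, 2)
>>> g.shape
(3, 2, 11, 17, 2)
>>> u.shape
(17, 2)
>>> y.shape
(3,)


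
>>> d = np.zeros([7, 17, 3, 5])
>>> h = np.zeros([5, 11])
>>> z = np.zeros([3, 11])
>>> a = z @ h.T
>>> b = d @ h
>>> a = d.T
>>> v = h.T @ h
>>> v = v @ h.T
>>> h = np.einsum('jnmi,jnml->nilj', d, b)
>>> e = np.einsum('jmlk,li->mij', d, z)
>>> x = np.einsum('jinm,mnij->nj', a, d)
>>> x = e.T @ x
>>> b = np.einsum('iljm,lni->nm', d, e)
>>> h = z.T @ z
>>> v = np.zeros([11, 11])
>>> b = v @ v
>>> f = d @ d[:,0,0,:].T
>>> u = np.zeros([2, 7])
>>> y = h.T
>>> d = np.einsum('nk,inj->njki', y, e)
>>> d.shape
(11, 7, 11, 17)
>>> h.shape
(11, 11)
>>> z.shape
(3, 11)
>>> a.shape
(5, 3, 17, 7)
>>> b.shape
(11, 11)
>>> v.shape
(11, 11)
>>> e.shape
(17, 11, 7)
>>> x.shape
(7, 11, 5)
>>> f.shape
(7, 17, 3, 7)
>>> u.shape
(2, 7)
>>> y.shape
(11, 11)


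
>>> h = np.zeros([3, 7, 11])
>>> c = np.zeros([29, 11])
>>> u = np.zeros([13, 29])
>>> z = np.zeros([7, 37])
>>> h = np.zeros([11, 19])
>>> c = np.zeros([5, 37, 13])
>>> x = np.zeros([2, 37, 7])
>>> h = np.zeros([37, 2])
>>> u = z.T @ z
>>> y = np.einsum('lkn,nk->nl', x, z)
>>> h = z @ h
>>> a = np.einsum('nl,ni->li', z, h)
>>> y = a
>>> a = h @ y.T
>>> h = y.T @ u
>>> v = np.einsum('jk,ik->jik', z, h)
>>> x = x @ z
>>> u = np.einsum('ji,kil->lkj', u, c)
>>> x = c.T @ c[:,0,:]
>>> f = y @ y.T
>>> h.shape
(2, 37)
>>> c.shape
(5, 37, 13)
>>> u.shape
(13, 5, 37)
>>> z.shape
(7, 37)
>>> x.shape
(13, 37, 13)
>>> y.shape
(37, 2)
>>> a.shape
(7, 37)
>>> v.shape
(7, 2, 37)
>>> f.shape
(37, 37)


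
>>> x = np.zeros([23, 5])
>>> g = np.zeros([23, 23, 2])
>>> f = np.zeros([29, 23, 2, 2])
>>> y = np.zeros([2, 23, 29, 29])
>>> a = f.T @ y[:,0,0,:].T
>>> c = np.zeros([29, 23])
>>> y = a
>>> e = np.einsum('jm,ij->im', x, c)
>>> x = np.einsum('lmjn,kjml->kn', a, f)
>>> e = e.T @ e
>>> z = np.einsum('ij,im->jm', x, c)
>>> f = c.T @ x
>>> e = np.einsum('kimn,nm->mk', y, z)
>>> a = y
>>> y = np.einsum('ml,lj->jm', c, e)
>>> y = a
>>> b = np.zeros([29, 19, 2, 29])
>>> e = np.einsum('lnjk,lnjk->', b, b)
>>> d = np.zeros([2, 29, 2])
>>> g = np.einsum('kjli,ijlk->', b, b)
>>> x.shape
(29, 2)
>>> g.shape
()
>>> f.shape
(23, 2)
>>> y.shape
(2, 2, 23, 2)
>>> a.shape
(2, 2, 23, 2)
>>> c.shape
(29, 23)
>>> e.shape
()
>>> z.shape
(2, 23)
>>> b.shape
(29, 19, 2, 29)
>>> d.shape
(2, 29, 2)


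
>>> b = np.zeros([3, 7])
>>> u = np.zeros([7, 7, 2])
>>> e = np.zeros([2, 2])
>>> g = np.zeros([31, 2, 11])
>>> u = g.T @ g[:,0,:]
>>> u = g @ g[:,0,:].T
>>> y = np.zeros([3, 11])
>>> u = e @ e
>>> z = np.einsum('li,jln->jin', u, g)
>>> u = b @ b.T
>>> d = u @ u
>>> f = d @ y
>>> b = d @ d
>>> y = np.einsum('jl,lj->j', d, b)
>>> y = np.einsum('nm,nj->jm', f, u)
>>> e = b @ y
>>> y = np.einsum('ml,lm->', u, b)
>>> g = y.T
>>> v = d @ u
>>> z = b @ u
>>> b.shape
(3, 3)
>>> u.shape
(3, 3)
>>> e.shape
(3, 11)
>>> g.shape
()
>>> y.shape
()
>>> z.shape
(3, 3)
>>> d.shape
(3, 3)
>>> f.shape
(3, 11)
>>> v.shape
(3, 3)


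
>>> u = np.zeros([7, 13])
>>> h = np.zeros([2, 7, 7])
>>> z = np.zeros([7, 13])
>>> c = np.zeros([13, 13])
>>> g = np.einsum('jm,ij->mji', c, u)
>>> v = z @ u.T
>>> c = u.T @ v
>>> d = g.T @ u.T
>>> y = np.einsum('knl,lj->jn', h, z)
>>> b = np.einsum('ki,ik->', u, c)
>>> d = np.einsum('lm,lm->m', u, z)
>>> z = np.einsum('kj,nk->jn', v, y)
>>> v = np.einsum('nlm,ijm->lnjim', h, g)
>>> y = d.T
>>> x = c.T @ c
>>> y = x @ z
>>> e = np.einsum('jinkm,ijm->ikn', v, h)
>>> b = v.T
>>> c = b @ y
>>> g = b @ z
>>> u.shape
(7, 13)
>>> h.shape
(2, 7, 7)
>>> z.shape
(7, 13)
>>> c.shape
(7, 13, 13, 2, 13)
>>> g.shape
(7, 13, 13, 2, 13)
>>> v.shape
(7, 2, 13, 13, 7)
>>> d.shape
(13,)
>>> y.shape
(7, 13)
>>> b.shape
(7, 13, 13, 2, 7)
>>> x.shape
(7, 7)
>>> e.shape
(2, 13, 13)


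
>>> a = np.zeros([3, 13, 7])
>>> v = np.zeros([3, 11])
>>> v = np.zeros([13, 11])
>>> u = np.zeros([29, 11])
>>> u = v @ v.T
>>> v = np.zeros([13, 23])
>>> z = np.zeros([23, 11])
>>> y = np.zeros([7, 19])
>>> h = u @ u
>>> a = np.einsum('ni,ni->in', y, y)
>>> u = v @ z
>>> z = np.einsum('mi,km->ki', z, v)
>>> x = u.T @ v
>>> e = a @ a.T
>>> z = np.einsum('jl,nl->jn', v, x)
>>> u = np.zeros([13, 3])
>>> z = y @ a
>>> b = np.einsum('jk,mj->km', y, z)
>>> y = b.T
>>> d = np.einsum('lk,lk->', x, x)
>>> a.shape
(19, 7)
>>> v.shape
(13, 23)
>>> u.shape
(13, 3)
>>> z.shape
(7, 7)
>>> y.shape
(7, 19)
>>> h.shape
(13, 13)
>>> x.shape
(11, 23)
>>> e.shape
(19, 19)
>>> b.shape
(19, 7)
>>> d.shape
()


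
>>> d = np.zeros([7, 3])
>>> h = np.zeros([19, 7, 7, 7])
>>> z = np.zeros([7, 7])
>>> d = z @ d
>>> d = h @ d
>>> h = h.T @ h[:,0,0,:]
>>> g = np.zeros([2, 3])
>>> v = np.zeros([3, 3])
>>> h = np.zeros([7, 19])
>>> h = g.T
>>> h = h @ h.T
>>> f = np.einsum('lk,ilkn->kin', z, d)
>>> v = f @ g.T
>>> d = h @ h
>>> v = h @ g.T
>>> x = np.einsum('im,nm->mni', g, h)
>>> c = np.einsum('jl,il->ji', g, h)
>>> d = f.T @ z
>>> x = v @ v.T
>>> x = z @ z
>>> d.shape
(3, 19, 7)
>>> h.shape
(3, 3)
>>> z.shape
(7, 7)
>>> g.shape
(2, 3)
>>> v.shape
(3, 2)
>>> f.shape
(7, 19, 3)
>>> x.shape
(7, 7)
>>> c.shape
(2, 3)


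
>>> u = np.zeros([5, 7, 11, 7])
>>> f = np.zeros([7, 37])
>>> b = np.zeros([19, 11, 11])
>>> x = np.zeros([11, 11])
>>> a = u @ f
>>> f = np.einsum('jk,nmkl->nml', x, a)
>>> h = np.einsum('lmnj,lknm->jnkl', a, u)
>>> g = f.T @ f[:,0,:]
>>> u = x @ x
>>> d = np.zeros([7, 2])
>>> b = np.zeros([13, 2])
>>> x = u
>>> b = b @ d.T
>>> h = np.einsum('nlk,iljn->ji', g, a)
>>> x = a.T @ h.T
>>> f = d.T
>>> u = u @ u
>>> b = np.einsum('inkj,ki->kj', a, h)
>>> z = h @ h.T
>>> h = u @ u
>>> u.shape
(11, 11)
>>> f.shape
(2, 7)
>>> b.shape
(11, 37)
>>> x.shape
(37, 11, 7, 11)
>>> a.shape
(5, 7, 11, 37)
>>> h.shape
(11, 11)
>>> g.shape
(37, 7, 37)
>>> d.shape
(7, 2)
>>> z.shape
(11, 11)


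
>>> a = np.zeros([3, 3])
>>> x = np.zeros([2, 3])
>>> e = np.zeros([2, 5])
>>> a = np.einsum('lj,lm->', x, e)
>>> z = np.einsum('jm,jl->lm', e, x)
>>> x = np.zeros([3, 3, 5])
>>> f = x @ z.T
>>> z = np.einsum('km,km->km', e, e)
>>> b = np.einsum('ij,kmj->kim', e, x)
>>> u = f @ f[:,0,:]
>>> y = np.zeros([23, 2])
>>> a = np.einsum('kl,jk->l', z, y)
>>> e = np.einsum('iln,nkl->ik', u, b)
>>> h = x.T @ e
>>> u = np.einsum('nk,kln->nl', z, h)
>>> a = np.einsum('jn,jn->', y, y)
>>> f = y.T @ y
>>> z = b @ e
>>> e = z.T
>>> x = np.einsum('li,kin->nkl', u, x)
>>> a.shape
()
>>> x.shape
(5, 3, 2)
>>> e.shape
(2, 2, 3)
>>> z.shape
(3, 2, 2)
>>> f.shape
(2, 2)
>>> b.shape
(3, 2, 3)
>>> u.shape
(2, 3)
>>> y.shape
(23, 2)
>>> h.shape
(5, 3, 2)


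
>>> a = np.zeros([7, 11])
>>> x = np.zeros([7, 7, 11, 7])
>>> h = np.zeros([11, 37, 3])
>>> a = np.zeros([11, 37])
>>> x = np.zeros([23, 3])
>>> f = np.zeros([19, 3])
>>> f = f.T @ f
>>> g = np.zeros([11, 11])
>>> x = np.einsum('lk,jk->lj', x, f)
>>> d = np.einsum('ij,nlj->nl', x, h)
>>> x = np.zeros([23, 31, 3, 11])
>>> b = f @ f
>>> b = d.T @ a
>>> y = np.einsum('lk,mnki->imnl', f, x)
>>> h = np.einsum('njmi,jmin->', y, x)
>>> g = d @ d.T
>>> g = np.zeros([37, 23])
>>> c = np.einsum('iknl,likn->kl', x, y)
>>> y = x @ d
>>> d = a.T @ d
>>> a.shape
(11, 37)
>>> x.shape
(23, 31, 3, 11)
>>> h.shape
()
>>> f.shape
(3, 3)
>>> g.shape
(37, 23)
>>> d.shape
(37, 37)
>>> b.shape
(37, 37)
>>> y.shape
(23, 31, 3, 37)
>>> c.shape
(31, 11)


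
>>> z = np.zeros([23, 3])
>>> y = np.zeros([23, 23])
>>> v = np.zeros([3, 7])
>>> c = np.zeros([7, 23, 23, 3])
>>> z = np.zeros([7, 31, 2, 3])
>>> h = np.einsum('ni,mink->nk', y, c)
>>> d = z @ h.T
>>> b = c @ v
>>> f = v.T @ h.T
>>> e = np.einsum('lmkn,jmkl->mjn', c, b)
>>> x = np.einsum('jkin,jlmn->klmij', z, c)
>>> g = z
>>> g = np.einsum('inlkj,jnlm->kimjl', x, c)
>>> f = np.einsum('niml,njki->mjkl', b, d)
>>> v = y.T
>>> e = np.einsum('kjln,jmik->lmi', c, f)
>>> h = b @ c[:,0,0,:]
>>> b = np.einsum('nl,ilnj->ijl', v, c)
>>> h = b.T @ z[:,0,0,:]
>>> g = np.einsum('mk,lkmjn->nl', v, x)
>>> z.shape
(7, 31, 2, 3)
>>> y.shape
(23, 23)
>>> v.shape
(23, 23)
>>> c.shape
(7, 23, 23, 3)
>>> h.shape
(23, 3, 3)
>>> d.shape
(7, 31, 2, 23)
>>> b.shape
(7, 3, 23)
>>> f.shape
(23, 31, 2, 7)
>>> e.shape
(23, 31, 2)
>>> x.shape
(31, 23, 23, 2, 7)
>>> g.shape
(7, 31)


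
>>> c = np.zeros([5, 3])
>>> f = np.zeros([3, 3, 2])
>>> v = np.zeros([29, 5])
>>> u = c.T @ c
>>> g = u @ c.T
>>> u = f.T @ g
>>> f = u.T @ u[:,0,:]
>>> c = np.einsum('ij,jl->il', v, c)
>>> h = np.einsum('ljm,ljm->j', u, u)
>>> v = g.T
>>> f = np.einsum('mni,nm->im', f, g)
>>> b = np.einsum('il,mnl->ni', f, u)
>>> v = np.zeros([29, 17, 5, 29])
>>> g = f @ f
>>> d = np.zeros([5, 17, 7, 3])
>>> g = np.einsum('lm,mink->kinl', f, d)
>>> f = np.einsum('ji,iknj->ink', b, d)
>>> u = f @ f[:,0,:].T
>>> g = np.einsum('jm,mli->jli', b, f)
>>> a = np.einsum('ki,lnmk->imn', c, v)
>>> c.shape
(29, 3)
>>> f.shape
(5, 7, 17)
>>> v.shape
(29, 17, 5, 29)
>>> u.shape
(5, 7, 5)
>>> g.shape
(3, 7, 17)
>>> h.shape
(3,)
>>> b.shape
(3, 5)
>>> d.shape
(5, 17, 7, 3)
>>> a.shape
(3, 5, 17)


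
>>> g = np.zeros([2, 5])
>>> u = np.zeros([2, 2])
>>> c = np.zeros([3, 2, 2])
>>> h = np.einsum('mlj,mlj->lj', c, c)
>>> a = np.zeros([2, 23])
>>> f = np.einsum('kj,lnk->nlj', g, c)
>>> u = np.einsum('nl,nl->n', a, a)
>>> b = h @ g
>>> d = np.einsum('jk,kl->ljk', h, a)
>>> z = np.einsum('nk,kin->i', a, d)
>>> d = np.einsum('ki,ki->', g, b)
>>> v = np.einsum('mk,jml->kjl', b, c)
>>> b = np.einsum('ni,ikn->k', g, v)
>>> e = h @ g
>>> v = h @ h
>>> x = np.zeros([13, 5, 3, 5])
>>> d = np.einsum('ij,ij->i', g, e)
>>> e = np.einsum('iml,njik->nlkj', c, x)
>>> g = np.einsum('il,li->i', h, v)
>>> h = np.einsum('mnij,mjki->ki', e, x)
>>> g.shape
(2,)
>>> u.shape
(2,)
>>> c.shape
(3, 2, 2)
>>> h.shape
(3, 5)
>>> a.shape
(2, 23)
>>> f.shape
(2, 3, 5)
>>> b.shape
(3,)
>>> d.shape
(2,)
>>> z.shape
(2,)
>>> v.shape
(2, 2)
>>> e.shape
(13, 2, 5, 5)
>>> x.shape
(13, 5, 3, 5)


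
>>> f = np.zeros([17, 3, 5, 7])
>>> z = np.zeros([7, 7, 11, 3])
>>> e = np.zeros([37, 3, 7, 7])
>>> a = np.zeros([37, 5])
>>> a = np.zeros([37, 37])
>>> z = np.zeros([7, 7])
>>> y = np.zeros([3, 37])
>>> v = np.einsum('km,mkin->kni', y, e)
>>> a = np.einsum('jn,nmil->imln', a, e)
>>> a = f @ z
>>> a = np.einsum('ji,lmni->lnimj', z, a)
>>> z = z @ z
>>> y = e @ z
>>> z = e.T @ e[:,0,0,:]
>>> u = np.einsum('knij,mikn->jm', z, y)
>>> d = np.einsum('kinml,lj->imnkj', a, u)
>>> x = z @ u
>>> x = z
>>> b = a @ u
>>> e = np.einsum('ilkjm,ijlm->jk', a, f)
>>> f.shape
(17, 3, 5, 7)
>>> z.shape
(7, 7, 3, 7)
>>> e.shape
(3, 7)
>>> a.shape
(17, 5, 7, 3, 7)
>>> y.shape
(37, 3, 7, 7)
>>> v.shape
(3, 7, 7)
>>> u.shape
(7, 37)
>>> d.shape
(5, 3, 7, 17, 37)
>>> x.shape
(7, 7, 3, 7)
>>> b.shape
(17, 5, 7, 3, 37)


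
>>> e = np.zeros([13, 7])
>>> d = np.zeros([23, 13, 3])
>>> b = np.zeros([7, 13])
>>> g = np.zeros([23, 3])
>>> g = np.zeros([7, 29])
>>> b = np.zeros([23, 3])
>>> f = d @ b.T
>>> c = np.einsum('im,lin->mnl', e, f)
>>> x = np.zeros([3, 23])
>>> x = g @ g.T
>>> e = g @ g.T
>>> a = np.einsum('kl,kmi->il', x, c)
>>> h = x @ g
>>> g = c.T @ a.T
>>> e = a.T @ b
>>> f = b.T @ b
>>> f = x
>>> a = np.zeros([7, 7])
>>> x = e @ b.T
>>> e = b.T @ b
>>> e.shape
(3, 3)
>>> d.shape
(23, 13, 3)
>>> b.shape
(23, 3)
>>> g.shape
(23, 23, 23)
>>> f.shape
(7, 7)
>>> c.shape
(7, 23, 23)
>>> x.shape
(7, 23)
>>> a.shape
(7, 7)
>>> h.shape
(7, 29)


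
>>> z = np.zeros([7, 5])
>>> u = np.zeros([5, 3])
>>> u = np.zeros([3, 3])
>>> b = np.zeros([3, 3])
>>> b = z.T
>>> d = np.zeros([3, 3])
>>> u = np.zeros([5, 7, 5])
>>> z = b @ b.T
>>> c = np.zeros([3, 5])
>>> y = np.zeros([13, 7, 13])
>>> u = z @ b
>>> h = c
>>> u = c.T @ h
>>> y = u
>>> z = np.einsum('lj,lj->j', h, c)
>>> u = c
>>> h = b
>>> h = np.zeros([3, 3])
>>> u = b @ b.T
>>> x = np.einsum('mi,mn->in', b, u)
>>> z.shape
(5,)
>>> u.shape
(5, 5)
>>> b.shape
(5, 7)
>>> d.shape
(3, 3)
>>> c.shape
(3, 5)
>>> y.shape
(5, 5)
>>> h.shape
(3, 3)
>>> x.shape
(7, 5)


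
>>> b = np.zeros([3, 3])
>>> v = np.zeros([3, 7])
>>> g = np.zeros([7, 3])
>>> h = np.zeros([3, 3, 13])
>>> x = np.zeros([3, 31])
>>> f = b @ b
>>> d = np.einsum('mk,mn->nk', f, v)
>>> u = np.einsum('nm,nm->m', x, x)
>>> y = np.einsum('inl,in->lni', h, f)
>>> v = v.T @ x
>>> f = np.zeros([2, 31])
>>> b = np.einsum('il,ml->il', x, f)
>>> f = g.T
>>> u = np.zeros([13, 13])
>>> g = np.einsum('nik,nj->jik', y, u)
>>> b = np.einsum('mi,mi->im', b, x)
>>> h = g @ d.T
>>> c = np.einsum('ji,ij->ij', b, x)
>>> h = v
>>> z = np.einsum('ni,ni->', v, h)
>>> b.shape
(31, 3)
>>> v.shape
(7, 31)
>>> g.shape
(13, 3, 3)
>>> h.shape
(7, 31)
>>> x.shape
(3, 31)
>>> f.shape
(3, 7)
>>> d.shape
(7, 3)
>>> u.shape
(13, 13)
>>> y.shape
(13, 3, 3)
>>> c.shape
(3, 31)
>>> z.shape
()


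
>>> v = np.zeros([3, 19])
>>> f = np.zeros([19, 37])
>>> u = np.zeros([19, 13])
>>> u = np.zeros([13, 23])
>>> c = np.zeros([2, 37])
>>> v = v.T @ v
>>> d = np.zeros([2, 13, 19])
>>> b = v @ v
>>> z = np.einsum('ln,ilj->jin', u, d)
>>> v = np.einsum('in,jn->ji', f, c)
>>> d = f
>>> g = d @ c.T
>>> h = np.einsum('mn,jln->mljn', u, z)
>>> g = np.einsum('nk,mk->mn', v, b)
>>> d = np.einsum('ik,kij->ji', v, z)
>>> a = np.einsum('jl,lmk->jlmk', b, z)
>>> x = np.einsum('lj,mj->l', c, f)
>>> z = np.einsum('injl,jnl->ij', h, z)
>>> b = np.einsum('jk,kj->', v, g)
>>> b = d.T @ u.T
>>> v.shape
(2, 19)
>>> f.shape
(19, 37)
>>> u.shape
(13, 23)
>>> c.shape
(2, 37)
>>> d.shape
(23, 2)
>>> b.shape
(2, 13)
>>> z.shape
(13, 19)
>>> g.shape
(19, 2)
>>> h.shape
(13, 2, 19, 23)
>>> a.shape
(19, 19, 2, 23)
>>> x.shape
(2,)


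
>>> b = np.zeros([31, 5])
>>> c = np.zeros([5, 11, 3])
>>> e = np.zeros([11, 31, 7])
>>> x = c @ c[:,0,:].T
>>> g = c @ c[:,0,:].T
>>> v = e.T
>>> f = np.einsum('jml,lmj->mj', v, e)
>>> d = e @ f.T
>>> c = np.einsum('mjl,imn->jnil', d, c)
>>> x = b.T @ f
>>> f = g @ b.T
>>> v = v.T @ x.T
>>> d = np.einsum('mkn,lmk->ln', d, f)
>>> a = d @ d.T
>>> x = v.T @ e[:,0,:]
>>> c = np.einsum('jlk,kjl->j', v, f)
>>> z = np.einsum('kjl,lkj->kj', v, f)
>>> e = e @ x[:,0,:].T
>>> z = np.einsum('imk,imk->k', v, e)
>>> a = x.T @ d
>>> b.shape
(31, 5)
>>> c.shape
(11,)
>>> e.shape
(11, 31, 5)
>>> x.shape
(5, 31, 7)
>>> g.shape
(5, 11, 5)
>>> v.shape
(11, 31, 5)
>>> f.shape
(5, 11, 31)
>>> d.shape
(5, 31)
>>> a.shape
(7, 31, 31)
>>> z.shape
(5,)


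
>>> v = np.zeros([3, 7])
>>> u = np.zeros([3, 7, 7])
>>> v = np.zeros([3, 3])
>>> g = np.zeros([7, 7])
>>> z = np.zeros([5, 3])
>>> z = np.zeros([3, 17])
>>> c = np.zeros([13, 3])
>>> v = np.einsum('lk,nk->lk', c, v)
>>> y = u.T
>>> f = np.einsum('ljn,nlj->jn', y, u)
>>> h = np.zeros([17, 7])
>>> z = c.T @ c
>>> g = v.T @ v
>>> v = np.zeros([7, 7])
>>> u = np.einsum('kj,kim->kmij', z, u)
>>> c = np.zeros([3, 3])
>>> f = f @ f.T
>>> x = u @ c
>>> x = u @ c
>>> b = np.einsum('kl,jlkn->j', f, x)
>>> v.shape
(7, 7)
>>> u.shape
(3, 7, 7, 3)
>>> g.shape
(3, 3)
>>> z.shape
(3, 3)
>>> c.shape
(3, 3)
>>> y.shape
(7, 7, 3)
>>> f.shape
(7, 7)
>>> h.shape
(17, 7)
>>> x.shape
(3, 7, 7, 3)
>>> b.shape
(3,)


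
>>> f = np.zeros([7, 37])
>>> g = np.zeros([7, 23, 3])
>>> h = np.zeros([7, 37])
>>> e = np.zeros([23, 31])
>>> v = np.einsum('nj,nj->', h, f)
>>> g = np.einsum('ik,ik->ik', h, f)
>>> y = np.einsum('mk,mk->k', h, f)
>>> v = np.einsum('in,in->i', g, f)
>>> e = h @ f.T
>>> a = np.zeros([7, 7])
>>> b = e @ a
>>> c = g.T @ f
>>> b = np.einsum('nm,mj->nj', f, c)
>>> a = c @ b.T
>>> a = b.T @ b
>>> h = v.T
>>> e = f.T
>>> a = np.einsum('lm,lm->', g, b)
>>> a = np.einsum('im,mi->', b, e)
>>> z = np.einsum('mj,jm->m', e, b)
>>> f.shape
(7, 37)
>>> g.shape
(7, 37)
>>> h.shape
(7,)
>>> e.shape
(37, 7)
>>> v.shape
(7,)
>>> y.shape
(37,)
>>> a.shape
()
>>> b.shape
(7, 37)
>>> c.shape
(37, 37)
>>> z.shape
(37,)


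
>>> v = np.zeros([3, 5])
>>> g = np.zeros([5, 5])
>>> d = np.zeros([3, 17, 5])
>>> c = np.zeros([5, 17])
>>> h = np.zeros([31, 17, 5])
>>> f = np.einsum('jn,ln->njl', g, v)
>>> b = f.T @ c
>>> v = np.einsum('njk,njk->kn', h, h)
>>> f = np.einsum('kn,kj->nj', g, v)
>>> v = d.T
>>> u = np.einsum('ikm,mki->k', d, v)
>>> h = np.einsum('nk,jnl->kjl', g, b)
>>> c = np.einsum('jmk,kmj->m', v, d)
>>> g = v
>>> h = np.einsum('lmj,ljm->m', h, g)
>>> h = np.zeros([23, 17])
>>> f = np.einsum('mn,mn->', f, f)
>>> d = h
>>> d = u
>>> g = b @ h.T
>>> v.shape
(5, 17, 3)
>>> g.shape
(3, 5, 23)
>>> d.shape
(17,)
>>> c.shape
(17,)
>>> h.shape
(23, 17)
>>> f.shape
()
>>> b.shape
(3, 5, 17)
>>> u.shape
(17,)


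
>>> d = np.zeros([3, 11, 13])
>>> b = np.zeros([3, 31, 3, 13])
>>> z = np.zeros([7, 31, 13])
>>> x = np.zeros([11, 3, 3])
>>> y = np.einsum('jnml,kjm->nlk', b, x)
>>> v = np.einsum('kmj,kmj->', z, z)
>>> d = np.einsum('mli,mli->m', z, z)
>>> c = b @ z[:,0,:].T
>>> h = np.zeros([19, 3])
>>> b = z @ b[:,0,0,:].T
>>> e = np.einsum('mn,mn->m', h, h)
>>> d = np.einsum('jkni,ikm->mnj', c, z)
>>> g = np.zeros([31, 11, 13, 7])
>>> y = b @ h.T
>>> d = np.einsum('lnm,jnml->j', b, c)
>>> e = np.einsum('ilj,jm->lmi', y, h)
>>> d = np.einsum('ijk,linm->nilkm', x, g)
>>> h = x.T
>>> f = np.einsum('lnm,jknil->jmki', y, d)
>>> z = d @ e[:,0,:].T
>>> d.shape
(13, 11, 31, 3, 7)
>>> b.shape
(7, 31, 3)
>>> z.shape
(13, 11, 31, 3, 31)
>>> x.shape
(11, 3, 3)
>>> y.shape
(7, 31, 19)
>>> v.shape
()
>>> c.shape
(3, 31, 3, 7)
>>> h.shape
(3, 3, 11)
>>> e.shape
(31, 3, 7)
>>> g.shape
(31, 11, 13, 7)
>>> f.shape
(13, 19, 11, 3)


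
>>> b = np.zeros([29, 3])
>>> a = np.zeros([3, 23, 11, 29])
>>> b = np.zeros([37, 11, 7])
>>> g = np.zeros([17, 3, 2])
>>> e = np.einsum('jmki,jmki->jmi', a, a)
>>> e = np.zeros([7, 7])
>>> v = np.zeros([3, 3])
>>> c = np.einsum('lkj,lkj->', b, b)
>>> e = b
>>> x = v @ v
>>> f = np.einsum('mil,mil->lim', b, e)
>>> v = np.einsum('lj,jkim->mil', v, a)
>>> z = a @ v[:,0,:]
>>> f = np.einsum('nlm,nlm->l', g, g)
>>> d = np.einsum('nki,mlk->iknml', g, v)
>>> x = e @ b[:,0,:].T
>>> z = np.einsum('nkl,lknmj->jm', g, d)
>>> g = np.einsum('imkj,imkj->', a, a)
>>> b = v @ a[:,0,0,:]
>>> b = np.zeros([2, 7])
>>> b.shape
(2, 7)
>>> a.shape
(3, 23, 11, 29)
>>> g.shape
()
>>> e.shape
(37, 11, 7)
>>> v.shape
(29, 11, 3)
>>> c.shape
()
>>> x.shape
(37, 11, 37)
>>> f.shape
(3,)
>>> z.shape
(11, 29)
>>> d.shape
(2, 3, 17, 29, 11)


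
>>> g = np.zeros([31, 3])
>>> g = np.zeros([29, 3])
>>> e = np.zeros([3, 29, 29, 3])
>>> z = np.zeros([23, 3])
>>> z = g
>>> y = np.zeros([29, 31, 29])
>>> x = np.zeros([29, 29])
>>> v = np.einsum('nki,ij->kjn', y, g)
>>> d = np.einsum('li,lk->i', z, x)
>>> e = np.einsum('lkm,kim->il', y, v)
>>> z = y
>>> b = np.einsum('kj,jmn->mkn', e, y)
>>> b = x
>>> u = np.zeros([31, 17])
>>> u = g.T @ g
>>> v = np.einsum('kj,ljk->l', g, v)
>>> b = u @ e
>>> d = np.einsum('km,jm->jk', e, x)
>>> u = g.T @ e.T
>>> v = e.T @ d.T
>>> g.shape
(29, 3)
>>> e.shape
(3, 29)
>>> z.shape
(29, 31, 29)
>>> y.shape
(29, 31, 29)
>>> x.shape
(29, 29)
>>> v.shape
(29, 29)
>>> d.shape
(29, 3)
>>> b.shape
(3, 29)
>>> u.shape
(3, 3)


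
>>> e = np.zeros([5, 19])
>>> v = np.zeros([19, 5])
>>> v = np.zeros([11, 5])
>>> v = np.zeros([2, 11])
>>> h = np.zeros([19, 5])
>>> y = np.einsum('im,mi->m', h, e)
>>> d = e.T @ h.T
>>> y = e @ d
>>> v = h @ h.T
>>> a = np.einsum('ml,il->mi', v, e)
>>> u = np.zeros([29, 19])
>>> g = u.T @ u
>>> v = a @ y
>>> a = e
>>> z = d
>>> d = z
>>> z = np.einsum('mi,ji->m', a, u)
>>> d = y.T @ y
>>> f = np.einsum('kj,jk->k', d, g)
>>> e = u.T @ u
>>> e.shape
(19, 19)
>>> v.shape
(19, 19)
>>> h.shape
(19, 5)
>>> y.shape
(5, 19)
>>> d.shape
(19, 19)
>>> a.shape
(5, 19)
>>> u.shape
(29, 19)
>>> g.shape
(19, 19)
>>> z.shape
(5,)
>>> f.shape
(19,)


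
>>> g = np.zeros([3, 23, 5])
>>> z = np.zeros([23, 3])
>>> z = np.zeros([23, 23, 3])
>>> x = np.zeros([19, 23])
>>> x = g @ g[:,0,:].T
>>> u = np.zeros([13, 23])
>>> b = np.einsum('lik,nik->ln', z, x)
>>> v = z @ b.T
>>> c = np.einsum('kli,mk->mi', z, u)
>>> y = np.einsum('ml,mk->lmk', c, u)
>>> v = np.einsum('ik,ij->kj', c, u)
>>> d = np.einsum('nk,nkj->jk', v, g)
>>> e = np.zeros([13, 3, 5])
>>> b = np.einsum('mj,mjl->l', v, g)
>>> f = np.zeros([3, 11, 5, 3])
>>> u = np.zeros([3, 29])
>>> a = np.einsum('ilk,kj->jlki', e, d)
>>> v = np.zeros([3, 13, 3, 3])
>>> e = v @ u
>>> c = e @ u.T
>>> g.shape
(3, 23, 5)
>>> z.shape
(23, 23, 3)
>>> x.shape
(3, 23, 3)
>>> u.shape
(3, 29)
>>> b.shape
(5,)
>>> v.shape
(3, 13, 3, 3)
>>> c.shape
(3, 13, 3, 3)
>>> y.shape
(3, 13, 23)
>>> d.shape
(5, 23)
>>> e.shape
(3, 13, 3, 29)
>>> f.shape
(3, 11, 5, 3)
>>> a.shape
(23, 3, 5, 13)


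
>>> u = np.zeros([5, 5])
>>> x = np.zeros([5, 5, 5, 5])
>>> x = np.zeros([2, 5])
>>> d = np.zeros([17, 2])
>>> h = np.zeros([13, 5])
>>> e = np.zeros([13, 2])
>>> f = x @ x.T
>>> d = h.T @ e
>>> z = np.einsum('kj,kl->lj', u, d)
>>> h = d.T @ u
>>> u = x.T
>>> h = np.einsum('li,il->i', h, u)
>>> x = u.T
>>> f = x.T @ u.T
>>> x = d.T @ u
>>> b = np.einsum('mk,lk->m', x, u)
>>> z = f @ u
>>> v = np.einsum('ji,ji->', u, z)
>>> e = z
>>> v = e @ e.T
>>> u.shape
(5, 2)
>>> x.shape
(2, 2)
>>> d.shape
(5, 2)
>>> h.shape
(5,)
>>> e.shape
(5, 2)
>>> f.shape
(5, 5)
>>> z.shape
(5, 2)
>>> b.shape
(2,)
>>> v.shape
(5, 5)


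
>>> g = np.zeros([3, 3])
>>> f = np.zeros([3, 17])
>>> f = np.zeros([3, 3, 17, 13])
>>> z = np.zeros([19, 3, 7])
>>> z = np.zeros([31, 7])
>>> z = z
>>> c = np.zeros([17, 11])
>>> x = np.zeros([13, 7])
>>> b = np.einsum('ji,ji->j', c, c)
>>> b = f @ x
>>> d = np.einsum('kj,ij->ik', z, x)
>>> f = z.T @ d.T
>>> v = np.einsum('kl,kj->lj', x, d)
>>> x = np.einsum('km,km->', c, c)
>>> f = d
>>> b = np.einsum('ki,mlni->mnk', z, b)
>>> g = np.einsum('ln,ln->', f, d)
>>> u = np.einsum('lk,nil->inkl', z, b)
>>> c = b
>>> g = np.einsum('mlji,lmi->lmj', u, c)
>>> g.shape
(3, 17, 7)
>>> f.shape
(13, 31)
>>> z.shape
(31, 7)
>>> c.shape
(3, 17, 31)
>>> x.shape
()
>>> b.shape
(3, 17, 31)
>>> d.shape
(13, 31)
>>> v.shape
(7, 31)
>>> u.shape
(17, 3, 7, 31)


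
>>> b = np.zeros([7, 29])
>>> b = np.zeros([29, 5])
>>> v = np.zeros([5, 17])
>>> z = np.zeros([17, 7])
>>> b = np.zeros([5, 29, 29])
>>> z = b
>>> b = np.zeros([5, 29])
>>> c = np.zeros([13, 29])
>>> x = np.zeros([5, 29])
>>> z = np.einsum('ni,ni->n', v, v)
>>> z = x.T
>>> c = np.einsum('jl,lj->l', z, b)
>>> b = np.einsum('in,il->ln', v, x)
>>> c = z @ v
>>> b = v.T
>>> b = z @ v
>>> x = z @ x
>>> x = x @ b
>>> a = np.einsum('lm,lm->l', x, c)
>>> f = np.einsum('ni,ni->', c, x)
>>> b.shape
(29, 17)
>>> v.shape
(5, 17)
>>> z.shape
(29, 5)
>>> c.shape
(29, 17)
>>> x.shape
(29, 17)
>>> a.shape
(29,)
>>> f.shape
()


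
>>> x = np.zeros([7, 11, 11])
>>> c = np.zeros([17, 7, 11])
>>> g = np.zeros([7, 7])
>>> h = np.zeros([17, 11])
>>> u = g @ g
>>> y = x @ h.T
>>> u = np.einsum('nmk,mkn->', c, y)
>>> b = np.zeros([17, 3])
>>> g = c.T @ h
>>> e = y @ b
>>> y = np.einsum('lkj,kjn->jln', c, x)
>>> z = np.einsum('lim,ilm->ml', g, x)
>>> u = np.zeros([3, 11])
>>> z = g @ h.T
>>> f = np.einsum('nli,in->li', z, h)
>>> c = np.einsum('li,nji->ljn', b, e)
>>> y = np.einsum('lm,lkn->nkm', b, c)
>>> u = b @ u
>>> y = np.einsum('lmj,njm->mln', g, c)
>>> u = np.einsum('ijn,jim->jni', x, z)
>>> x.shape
(7, 11, 11)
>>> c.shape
(17, 11, 7)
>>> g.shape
(11, 7, 11)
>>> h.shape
(17, 11)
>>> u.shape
(11, 11, 7)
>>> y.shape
(7, 11, 17)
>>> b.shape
(17, 3)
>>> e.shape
(7, 11, 3)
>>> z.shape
(11, 7, 17)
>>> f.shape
(7, 17)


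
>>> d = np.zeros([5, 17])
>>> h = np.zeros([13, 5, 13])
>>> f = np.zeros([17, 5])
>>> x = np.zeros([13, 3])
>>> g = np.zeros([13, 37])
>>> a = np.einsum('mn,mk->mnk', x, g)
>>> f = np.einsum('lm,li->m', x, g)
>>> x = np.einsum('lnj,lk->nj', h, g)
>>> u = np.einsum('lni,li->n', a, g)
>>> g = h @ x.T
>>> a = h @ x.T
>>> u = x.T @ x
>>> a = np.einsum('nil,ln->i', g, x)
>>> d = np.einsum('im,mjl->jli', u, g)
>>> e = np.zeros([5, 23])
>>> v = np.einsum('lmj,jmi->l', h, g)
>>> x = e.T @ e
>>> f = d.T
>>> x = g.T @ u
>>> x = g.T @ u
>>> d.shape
(5, 5, 13)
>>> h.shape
(13, 5, 13)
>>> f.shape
(13, 5, 5)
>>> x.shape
(5, 5, 13)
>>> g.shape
(13, 5, 5)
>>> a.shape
(5,)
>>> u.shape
(13, 13)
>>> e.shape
(5, 23)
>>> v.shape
(13,)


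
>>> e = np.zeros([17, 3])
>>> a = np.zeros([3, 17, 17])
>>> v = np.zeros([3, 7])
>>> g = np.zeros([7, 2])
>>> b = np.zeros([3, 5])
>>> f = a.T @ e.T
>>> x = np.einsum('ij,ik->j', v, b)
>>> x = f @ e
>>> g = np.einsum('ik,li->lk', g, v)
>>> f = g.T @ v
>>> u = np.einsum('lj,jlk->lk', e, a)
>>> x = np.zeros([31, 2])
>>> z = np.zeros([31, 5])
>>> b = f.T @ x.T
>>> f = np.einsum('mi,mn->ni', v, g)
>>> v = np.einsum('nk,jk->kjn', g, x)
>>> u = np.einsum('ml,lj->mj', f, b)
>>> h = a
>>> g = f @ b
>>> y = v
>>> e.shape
(17, 3)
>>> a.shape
(3, 17, 17)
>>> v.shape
(2, 31, 3)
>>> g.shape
(2, 31)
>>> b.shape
(7, 31)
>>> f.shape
(2, 7)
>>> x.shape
(31, 2)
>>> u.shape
(2, 31)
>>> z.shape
(31, 5)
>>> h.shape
(3, 17, 17)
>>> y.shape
(2, 31, 3)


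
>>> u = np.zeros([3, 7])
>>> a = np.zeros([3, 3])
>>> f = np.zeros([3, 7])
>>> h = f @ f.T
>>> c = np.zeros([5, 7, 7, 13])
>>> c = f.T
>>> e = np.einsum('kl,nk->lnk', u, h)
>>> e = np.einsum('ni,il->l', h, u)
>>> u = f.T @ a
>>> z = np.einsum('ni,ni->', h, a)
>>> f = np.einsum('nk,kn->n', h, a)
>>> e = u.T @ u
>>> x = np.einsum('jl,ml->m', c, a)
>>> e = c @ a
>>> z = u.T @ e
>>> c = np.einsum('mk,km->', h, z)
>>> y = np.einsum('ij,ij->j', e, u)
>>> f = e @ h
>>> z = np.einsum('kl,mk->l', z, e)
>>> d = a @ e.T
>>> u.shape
(7, 3)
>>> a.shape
(3, 3)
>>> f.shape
(7, 3)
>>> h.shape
(3, 3)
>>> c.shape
()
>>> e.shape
(7, 3)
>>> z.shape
(3,)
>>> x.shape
(3,)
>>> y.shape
(3,)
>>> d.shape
(3, 7)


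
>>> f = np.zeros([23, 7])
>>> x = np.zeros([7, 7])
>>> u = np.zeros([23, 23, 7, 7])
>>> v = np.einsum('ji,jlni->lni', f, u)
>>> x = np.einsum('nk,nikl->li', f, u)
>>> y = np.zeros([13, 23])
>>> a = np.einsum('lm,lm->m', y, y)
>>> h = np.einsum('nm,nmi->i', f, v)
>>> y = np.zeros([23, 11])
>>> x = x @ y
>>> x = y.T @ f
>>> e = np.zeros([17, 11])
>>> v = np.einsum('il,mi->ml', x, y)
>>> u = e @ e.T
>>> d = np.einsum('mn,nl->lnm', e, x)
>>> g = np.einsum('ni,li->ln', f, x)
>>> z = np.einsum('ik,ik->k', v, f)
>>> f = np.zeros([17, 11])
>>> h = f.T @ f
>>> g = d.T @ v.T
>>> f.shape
(17, 11)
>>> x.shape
(11, 7)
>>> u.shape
(17, 17)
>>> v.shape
(23, 7)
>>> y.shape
(23, 11)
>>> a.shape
(23,)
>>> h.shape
(11, 11)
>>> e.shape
(17, 11)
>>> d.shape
(7, 11, 17)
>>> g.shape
(17, 11, 23)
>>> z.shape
(7,)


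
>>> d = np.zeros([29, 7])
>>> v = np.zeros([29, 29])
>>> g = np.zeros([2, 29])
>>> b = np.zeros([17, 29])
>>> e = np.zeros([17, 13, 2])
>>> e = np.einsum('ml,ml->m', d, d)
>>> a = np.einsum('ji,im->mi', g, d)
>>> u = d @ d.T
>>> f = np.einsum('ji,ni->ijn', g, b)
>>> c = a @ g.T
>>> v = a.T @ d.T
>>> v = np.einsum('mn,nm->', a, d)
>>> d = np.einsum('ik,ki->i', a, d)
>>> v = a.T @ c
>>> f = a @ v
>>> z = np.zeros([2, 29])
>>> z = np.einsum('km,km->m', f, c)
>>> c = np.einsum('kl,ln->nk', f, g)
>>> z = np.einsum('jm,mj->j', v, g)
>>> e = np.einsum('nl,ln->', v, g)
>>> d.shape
(7,)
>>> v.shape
(29, 2)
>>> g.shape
(2, 29)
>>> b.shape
(17, 29)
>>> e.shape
()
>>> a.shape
(7, 29)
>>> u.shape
(29, 29)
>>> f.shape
(7, 2)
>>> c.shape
(29, 7)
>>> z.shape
(29,)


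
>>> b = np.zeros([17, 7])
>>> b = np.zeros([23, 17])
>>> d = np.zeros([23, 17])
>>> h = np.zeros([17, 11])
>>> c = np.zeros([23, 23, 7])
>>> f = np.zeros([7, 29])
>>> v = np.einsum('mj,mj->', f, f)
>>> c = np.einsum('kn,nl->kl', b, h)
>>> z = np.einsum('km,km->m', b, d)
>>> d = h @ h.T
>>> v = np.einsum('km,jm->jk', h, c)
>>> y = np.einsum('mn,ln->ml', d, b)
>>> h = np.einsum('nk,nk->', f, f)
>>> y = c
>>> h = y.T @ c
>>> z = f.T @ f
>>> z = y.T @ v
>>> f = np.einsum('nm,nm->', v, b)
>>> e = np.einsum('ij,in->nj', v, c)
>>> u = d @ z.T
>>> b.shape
(23, 17)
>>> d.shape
(17, 17)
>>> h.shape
(11, 11)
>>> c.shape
(23, 11)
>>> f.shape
()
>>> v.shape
(23, 17)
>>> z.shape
(11, 17)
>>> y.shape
(23, 11)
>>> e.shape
(11, 17)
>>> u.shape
(17, 11)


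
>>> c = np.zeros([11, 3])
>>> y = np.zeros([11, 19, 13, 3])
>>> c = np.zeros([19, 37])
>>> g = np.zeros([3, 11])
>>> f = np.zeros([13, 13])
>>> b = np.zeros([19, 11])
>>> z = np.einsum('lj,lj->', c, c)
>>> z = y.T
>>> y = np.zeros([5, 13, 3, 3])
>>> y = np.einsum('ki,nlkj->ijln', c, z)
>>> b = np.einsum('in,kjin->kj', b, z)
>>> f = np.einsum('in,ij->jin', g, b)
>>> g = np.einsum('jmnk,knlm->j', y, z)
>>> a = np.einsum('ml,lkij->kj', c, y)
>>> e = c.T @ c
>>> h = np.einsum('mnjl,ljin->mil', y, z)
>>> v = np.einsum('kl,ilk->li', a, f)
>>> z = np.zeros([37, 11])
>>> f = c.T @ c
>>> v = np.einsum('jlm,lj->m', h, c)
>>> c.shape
(19, 37)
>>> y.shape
(37, 11, 13, 3)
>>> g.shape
(37,)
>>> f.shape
(37, 37)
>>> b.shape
(3, 13)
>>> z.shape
(37, 11)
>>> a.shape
(11, 3)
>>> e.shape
(37, 37)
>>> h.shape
(37, 19, 3)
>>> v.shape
(3,)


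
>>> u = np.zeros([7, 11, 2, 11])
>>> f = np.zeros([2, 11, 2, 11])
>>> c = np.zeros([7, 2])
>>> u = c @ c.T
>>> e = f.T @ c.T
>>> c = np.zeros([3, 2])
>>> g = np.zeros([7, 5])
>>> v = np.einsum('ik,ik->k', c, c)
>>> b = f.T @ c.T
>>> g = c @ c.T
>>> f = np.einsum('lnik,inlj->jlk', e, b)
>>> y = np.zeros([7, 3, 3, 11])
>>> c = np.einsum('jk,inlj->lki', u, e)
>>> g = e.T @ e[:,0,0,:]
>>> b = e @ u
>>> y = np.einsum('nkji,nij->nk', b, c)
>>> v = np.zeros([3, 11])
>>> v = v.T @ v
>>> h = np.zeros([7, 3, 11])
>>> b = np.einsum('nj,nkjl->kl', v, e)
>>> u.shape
(7, 7)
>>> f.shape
(3, 11, 7)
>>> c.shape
(11, 7, 11)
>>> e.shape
(11, 2, 11, 7)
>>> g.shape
(7, 11, 2, 7)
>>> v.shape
(11, 11)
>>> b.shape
(2, 7)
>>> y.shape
(11, 2)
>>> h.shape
(7, 3, 11)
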